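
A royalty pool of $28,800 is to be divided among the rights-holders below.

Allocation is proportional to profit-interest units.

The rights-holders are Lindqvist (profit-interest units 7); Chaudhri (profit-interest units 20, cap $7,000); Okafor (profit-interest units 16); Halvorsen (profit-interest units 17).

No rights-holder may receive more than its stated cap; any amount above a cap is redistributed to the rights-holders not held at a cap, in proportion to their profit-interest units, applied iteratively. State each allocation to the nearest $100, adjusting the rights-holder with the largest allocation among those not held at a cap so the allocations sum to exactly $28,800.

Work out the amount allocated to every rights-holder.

Sum of profit-interest units: 60.
Unconstrained shares: Lindqvist 3,360.00; Chaudhri 9,600.00; Okafor 7,680.00; Halvorsen 8,160.00.
Held at cap: Chaudhri ($7,000); residual $21,800 reallocated over remaining profit-interest units 40.
Shares after redistribution: Lindqvist 3,815.00 → $3,800; Okafor 8,720.00 → $8,700; Halvorsen 9,265.00 → $9,300.

Lindqvist: $3,800; Chaudhri: $7,000; Okafor: $8,700; Halvorsen: $9,300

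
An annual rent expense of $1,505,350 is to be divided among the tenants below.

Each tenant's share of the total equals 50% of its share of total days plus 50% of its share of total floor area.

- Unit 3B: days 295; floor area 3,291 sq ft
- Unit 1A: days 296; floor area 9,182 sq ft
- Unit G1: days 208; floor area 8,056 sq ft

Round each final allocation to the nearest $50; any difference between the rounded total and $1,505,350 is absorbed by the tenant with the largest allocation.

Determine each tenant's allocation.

Days total 799; floor area total 20,529.
Combined weights (50% days + 50% floor area): Unit 3B 0.2648; Unit 1A 0.4089; Unit G1 0.3264.
Proportional shares: Unit 3B 398,557.46; Unit 1A 615,487.03; Unit G1 491,305.51.
Rounded to nearest $50: Unit 3B $398,550; Unit 1A $615,500; Unit G1 $491,300. Sum = $1,505,350.
No rounding difference to absorb.

Unit 3B: $398,550 · Unit 1A: $615,500 · Unit G1: $491,300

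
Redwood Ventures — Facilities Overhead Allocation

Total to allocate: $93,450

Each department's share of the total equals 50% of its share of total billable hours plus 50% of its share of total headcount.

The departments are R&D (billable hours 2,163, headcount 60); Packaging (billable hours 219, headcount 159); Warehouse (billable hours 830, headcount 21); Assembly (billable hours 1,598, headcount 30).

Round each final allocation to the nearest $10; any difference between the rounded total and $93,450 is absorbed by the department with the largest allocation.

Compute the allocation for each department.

Billable hours total 4,810; headcount total 270.
Blended shares (50% billable hours + 50% headcount): R&D 0.3360; Packaging 0.3172; Warehouse 0.1252; Assembly 0.2217.
Raw shares: R&D 31,395.01; Packaging 29,643.23; Warehouse 11,696.90; Assembly 20,714.86.
Rounded to nearest $10: R&D $31,400; Packaging $29,640; Warehouse $11,700; Assembly $20,710. Sum = $93,450.
Rounded total matches; no reconciliation needed.

R&D: $31,400 · Packaging: $29,640 · Warehouse: $11,700 · Assembly: $20,710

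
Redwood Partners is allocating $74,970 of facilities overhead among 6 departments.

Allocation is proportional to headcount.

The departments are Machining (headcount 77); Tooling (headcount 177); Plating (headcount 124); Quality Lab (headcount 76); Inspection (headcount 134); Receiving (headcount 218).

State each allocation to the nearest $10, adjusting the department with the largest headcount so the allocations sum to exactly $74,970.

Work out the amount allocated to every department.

Machining: $7,160 | Tooling: $16,460 | Plating: $11,530 | Quality Lab: $7,070 | Inspection: $12,460 | Receiving: $20,290

Total headcount = 77 + 177 + 124 + 76 + 134 + 218 = 806.
Unrounded shares: Machining 7,162.15; Tooling 16,463.64; Plating 11,533.85; Quality Lab 7,069.13; Inspection 12,464.00; Receiving 20,277.25.
At nearest $10: Machining $7,160; Tooling $16,460; Plating $11,530; Quality Lab $7,070; Inspection $12,460; Receiving $20,280. Sum = $74,960.
Difference $74,970 − $74,960 = +$10 applied to largest headcount (Receiving): Receiving becomes $20,290.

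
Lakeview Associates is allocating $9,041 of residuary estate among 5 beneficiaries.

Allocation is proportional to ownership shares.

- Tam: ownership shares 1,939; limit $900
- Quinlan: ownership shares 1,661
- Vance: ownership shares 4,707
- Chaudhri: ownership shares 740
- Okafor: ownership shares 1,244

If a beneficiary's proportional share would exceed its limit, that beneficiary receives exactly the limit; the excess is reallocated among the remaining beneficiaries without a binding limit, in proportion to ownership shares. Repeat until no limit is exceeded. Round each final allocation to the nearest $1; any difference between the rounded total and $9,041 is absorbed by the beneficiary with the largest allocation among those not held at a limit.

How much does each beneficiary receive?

Tam: $900 | Quinlan: $1,619 | Vance: $4,588 | Chaudhri: $721 | Okafor: $1,213

Combined ownership shares = 10,291.
Pro-rata shares before constraints: Tam 1,703.48; Quinlan 1,459.25; Vance 4,135.26; Chaudhri 650.12; Okafor 1,092.90.
Capped: Tam ($900); remaining pool $8,141 reallocated over remaining ownership shares 8,352.
Remaining shares: Quinlan 1,619.04 → $1,619; Vance 4,588.09 → $4,588; Chaudhri 721.31 → $721; Okafor 1,212.57 → $1,213.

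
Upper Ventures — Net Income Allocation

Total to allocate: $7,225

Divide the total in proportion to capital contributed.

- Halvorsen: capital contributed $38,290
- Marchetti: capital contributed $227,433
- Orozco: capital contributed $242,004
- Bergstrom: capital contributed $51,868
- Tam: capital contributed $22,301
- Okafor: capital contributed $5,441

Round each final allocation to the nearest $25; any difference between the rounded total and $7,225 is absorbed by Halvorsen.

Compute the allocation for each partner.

Halvorsen: $450 | Marchetti: $2,800 | Orozco: $2,975 | Bergstrom: $650 | Tam: $275 | Okafor: $75

Total capital contributed = 587,337.
Raw shares: Halvorsen 38,290/587,337 × $7,225 = 471.02; Marchetti 227,433/587,337 × $7,225 = 2,797.72; Orozco 242,004/587,337 × $7,225 = 2,976.96; Bergstrom 51,868/587,337 × $7,225 = 638.04; Tam 22,301/587,337 × $7,225 = 274.33; Okafor 5,441/587,337 × $7,225 = 66.93.
Rounded to nearest $25: Halvorsen $475; Marchetti $2,800; Orozco $2,975; Bergstrom $650; Tam $275; Okafor $75. Sum = $7,250.
Difference $7,225 − $7,250 = −$25 applied to Halvorsen: Halvorsen becomes $450.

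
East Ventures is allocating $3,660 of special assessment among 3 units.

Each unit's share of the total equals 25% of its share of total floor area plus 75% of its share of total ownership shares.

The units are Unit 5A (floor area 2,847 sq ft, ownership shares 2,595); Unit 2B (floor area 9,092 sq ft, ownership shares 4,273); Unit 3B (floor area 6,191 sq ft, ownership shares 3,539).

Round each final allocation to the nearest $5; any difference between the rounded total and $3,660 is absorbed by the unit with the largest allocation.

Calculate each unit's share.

Unit 5A: $830 | Unit 2B: $1,585 | Unit 3B: $1,245

Floor area total 18,130; ownership shares total 10,407.
Blended shares (25% floor area + 75% ownership shares): Unit 5A 0.2263; Unit 2B 0.4333; Unit 3B 0.3404.
Raw shares: Unit 5A 828.15; Unit 2B 1,585.93; Unit 3B 1,245.92.
At nearest $5: Unit 5A $830; Unit 2B $1,585; Unit 3B $1,245. Sum = $3,660.
Sum already equals the total — no adjustment.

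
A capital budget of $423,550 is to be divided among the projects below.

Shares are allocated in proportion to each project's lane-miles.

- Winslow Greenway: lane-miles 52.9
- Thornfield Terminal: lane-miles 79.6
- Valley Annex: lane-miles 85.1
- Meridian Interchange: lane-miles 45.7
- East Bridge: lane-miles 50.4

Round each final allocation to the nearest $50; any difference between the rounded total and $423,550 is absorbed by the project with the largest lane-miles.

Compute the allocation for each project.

Lane-miles total: 313.7.
Raw shares: Winslow Greenway 52.9/313.7 × $423,550 = 71,424.27; Thornfield Terminal 79.6/313.7 × $423,550 = 107,473.96; Valley Annex 85.1/313.7 × $423,550 = 114,899.92; Meridian Interchange 45.7/313.7 × $423,550 = 61,703.01; East Bridge 50.4/313.7 × $423,550 = 68,048.84.
Rounded to nearest $50: Winslow Greenway $71,400; Thornfield Terminal $107,450; Valley Annex $114,900; Meridian Interchange $61,700; East Bridge $68,050. Sum = $423,500.
Difference $423,550 − $423,500 = +$50 applied to largest lane-miles (Valley Annex): Valley Annex becomes $114,950.

Winslow Greenway: $71,400 · Thornfield Terminal: $107,450 · Valley Annex: $114,950 · Meridian Interchange: $61,700 · East Bridge: $68,050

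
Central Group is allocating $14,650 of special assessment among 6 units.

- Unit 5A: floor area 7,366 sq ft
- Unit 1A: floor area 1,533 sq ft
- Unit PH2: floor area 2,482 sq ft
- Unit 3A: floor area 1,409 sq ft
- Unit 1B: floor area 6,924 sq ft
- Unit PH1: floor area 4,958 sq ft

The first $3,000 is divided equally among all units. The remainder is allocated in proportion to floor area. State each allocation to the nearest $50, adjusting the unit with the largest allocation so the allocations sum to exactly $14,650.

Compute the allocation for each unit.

Unit 5A: $4,050; Unit 1A: $1,200; Unit PH2: $1,650; Unit 3A: $1,150; Unit 1B: $3,750; Unit PH1: $2,850

$3,000 shared equally gives $500 per unit.
Remainder $11,650 by floor area (total 24,672): Unit 5A 3,478.19 → $3,500; Unit 1A 723.88 → $700; Unit PH2 1,171.99 → $1,150; Unit 3A 665.32 → $650; Unit 1B 3,269.48 → $3,250; Unit PH1 2,341.14 → $2,350.
Rounding difference +$50 on remainder applied to Unit 5A.
Totals: Unit 5A $500 + $3,550 = $4,050; Unit 1A $500 + $700 = $1,200; Unit PH2 $500 + $1,150 = $1,650; Unit 3A $500 + $650 = $1,150; Unit 1B $500 + $3,250 = $3,750; Unit PH1 $500 + $2,350 = $2,850.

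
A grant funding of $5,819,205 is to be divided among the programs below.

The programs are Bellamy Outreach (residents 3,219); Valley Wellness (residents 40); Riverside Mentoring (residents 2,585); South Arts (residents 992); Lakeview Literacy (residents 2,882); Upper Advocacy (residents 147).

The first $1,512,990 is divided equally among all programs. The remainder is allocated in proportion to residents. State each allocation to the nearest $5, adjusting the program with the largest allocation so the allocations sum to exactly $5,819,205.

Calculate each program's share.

Bellamy Outreach: $1,657,305; Valley Wellness: $269,625; Riverside Mentoring: $1,380,555; South Arts: $685,185; Lakeview Literacy: $1,510,200; Upper Advocacy: $316,335

Equal tier: $1,512,990 ÷ 6 = $252,165 apiece.
Remainder $4,306,215 by residents (total 9,865): Bellamy Outreach 1,405,140.00 → $1,405,140; Valley Wellness 17,460.58 → $17,460; Riverside Mentoring 1,128,389.84 → $1,128,390; South Arts 433,022.33 → $433,020; Lakeview Literacy 1,258,034.63 → $1,258,035; Upper Advocacy 64,167.62 → $64,170.
Totals: Bellamy Outreach $252,165 + $1,405,140 = $1,657,305; Valley Wellness $252,165 + $17,460 = $269,625; Riverside Mentoring $252,165 + $1,128,390 = $1,380,555; South Arts $252,165 + $433,020 = $685,185; Lakeview Literacy $252,165 + $1,258,035 = $1,510,200; Upper Advocacy $252,165 + $64,170 = $316,335.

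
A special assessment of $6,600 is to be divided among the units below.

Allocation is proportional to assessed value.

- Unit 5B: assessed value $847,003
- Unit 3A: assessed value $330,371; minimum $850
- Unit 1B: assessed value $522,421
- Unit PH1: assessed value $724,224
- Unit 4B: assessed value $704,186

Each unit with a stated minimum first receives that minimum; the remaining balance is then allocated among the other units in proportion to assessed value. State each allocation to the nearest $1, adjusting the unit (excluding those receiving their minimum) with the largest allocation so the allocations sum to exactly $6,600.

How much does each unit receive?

Guaranteed amounts: Unit 3A $850. Balance $5,750.
Balance split over remaining assessed value 2,797,834: Unit 5B 1,740.73 → $1,741; Unit 1B 1,073.66 → $1,074; Unit PH1 1,488.40 → $1,488; Unit 4B 1,447.22 → $1,447.

Unit 5B: $1,741; Unit 3A: $850; Unit 1B: $1,074; Unit PH1: $1,488; Unit 4B: $1,447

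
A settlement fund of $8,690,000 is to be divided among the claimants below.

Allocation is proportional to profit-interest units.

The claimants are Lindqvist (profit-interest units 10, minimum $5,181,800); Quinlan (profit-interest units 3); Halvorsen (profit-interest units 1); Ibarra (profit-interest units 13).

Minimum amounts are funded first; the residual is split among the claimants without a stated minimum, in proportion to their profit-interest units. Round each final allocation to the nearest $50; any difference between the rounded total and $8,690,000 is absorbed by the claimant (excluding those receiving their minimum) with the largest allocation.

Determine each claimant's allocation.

Fund the minimums — Lindqvist $5,181,800. Balance $3,508,200.
Balance split over remaining profit-interest units 17: Quinlan 619,094.12 → $619,100; Halvorsen 206,364.71 → $206,350; Ibarra 2,682,741.18 → $2,682,750.

Lindqvist: $5,181,800 | Quinlan: $619,100 | Halvorsen: $206,350 | Ibarra: $2,682,750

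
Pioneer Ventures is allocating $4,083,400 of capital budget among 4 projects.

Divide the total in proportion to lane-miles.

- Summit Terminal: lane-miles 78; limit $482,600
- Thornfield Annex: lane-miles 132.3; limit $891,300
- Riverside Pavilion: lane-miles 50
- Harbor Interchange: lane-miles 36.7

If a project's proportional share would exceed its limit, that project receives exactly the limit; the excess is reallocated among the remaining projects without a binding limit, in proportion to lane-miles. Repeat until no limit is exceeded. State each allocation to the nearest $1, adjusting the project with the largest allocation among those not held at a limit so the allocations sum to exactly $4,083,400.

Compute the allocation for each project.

Summit Terminal: $482,600; Thornfield Annex: $891,300; Riverside Pavilion: $1,562,572; Harbor Interchange: $1,146,928

Total lane-miles = 297.
Proportional shares (ignoring caps): Summit Terminal 1,072,408.08; Thornfield Annex 1,818,969.09; Riverside Pavilion 687,441.08; Harbor Interchange 504,581.75.
Held at cap: Summit Terminal ($482,600), Thornfield Annex ($891,300); remaining pool $2,709,500 reallocated over remaining lane-miles 86.7.
Redistributed shares: Riverside Pavilion 1,562,572.09 → $1,562,572; Harbor Interchange 1,146,927.91 → $1,146,928.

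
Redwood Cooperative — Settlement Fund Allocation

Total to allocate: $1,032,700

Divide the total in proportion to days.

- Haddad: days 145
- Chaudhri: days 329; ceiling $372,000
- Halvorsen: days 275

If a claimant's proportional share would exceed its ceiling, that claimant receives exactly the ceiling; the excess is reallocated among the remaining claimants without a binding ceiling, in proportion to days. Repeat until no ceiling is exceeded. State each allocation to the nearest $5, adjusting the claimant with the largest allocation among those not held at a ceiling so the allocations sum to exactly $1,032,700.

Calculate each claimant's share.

Haddad: $228,100 | Chaudhri: $372,000 | Halvorsen: $432,600

Days total: 749.
Proportional shares (ignoring caps): Haddad 199,921.90; Chaudhri 453,615.89; Halvorsen 379,162.22.
Held at cap: Chaudhri ($372,000); residual $660,700 reallocated over remaining days 420.
Shares after redistribution: Haddad 228,098.81 → $228,100; Halvorsen 432,601.19 → $432,600.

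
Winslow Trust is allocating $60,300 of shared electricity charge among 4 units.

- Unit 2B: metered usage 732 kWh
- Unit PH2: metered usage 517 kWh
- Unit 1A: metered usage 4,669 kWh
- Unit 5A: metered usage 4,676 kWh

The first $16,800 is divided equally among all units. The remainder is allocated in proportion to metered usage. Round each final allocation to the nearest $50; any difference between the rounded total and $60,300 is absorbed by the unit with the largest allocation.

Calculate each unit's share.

$16,800 shared equally gives $4,200 per unit.
Remainder $43,500 by metered usage (total 10,594): Unit 2B 3,005.66 → $3,000; Unit PH2 2,122.85 → $2,100; Unit 1A 19,171.37 → $19,150; Unit 5A 19,200.11 → $19,200.
Rounding difference +$50 on remainder applied to Unit 5A.
Totals: Unit 2B $4,200 + $3,000 = $7,200; Unit PH2 $4,200 + $2,100 = $6,300; Unit 1A $4,200 + $19,150 = $23,350; Unit 5A $4,200 + $19,250 = $23,450.

Unit 2B: $7,200 · Unit PH2: $6,300 · Unit 1A: $23,350 · Unit 5A: $23,450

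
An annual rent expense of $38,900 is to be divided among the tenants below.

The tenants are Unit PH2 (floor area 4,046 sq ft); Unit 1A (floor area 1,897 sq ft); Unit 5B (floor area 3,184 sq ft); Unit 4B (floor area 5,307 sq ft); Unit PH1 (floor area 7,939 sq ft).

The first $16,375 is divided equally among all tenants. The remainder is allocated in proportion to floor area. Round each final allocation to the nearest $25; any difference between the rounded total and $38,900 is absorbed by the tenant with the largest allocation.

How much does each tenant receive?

Unit PH2: $7,350; Unit 1A: $5,175; Unit 5B: $6,475; Unit 4B: $8,625; Unit PH1: $11,275

$16,375 shared equally gives $3,275 per tenant.
Remainder $22,525 by floor area (total 22,373): Unit PH2 4,073.49 → $4,075; Unit 1A 1,909.89 → $1,900; Unit 5B 3,205.63 → $3,200; Unit 4B 5,343.06 → $5,350; Unit PH1 7,992.94 → $8,000.
Totals: Unit PH2 $3,275 + $4,075 = $7,350; Unit 1A $3,275 + $1,900 = $5,175; Unit 5B $3,275 + $3,200 = $6,475; Unit 4B $3,275 + $5,350 = $8,625; Unit PH1 $3,275 + $8,000 = $11,275.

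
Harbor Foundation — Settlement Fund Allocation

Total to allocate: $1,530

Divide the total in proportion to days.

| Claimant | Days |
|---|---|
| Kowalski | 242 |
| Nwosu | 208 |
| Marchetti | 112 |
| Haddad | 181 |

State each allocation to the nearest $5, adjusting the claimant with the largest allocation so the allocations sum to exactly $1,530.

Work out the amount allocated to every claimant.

Kowalski: $495 | Nwosu: $430 | Marchetti: $230 | Haddad: $375

Total days = 743.
Unrounded shares: Kowalski 242/743 × $1,530 = 498.33; Nwosu 208/743 × $1,530 = 428.32; Marchetti 112/743 × $1,530 = 230.63; Haddad 181/743 × $1,530 = 372.72.
At nearest $5: Kowalski $500; Nwosu $430; Marchetti $230; Haddad $375. Sum = $1,535.
Difference $1,530 − $1,535 = −$5 applied to largest allocation (Kowalski): Kowalski becomes $495.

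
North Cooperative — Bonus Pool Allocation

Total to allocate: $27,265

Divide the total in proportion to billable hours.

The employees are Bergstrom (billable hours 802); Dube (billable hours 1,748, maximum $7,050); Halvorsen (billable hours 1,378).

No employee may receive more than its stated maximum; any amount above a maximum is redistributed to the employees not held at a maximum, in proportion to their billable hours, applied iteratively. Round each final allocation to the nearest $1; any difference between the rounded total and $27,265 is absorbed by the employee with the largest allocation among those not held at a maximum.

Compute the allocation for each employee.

Bergstrom: $7,437 · Dube: $7,050 · Halvorsen: $12,778

Sum of billable hours: 3,928.
Unconstrained shares: Bergstrom 5,566.84; Dube 12,133.20; Halvorsen 9,564.96.
Held at cap: Dube ($7,050); remaining pool $20,215 reallocated over remaining billable hours 2,180.
Redistributed shares: Bergstrom 7,436.89 → $7,437; Halvorsen 12,778.11 → $12,778.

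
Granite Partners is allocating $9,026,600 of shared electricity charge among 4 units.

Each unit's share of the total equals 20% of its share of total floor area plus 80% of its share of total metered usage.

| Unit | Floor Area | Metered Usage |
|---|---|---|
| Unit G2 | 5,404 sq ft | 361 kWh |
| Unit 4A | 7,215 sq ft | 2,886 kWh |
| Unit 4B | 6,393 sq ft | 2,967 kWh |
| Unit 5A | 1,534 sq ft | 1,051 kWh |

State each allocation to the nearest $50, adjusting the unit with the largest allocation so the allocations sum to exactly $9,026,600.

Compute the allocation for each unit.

Unit G2: $833,650; Unit 4A: $3,502,600; Unit 4B: $3,510,900; Unit 5A: $1,179,450

Floor area total 20,546; metered usage total 7,265.
Combined weights (20% floor area + 80% metered usage): Unit G2 0.0924; Unit 4A 0.3880; Unit 4B 0.3889; Unit 5A 0.1307.
Pro-rata amounts: Unit G2 833,662.02; Unit 4A 3,502,594.38; Unit 4B 3,510,880.08; Unit 5A 1,179,463.52.
At nearest $50: Unit G2 $833,650; Unit 4A $3,502,600; Unit 4B $3,510,900; Unit 5A $1,179,450. Sum = $9,026,600.
Sum already equals the total — no adjustment.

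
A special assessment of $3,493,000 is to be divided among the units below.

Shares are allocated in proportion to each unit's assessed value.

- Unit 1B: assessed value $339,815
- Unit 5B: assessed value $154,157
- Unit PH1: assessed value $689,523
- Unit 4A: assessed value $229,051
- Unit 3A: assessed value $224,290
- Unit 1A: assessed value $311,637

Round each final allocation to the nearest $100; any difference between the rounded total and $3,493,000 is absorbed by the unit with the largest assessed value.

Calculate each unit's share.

Unit 1B: $609,200 · Unit 5B: $276,400 · Unit PH1: $1,236,000 · Unit 4A: $410,600 · Unit 3A: $402,100 · Unit 1A: $558,700

Assessed value total: 339,815 + 154,157 + 689,523 + 229,051 + 224,290 + 311,637 = 1,948,473.
Raw shares: Unit 1B 609,181.55; Unit 5B 276,355.07; Unit PH1 1,236,098.13; Unit 4A 410,616.49; Unit 3A 402,081.51; Unit 1A 558,667.24.
At nearest $100: Unit 1B $609,200; Unit 5B $276,400; Unit PH1 $1,236,100; Unit 4A $410,600; Unit 3A $402,100; Unit 1A $558,700. Sum = $3,493,100.
Difference $3,493,000 − $3,493,100 = −$100 applied to largest assessed value (Unit PH1): Unit PH1 becomes $1,236,000.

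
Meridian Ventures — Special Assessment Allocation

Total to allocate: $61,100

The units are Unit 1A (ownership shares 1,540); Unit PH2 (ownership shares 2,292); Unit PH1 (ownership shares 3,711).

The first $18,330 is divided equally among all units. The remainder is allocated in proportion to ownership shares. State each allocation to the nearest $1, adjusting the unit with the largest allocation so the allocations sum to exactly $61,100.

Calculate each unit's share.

First tranche $18,330 split equally: $6,110 each.
Remainder $42,770 by ownership shares (total 7,543): Unit 1A 8,732.04 → $8,732; Unit PH2 12,996.00 → $12,996; Unit PH1 21,041.96 → $21,042.
Totals: Unit 1A $6,110 + $8,732 = $14,842; Unit PH2 $6,110 + $12,996 = $19,106; Unit PH1 $6,110 + $21,042 = $27,152.

Unit 1A: $14,842 · Unit PH2: $19,106 · Unit PH1: $27,152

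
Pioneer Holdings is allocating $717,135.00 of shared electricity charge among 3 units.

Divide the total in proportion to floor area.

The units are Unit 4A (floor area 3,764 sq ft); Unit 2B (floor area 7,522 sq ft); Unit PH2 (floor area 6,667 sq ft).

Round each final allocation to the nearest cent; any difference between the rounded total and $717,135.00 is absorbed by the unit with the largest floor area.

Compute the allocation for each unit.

Total floor area = 3,764 + 7,522 + 6,667 = 17,953.
Proportional shares: Unit 4A 150,353.4863; Unit 2B 300,467.3018; Unit PH2 266,314.2118.
At nearest cent: Unit 4A $150,353.49; Unit 2B $300,467.30; Unit PH2 $266,314.21. Sum = $717,135.00.
Sum already equals the total — no adjustment.

Unit 4A: $150,353.49 · Unit 2B: $300,467.30 · Unit PH2: $266,314.21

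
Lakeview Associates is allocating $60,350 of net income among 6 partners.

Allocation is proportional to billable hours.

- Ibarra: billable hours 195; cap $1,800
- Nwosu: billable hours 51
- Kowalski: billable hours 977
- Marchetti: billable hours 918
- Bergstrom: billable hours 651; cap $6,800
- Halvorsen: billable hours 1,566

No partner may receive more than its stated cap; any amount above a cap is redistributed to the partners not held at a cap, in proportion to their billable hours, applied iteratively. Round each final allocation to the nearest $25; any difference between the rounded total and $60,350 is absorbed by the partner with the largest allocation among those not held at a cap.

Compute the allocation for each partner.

Total billable hours = 4,358.
Pro-rata shares before constraints: Ibarra 2,700.38; Nwosu 706.25; Kowalski 13,529.59; Marchetti 12,712.55; Bergstrom 9,015.11; Halvorsen 21,686.12.
Held at cap: Ibarra ($1,800), Bergstrom ($6,800); balance $51,750 reallocated over remaining billable hours 3,512.
Shares after redistribution: Nwosu 751.49 → $750; Kowalski 14,396.28 → $14,400; Marchetti 13,526.91 → $13,525; Halvorsen 23,075.31 → $23,075.

Ibarra: $1,800 · Nwosu: $750 · Kowalski: $14,400 · Marchetti: $13,525 · Bergstrom: $6,800 · Halvorsen: $23,075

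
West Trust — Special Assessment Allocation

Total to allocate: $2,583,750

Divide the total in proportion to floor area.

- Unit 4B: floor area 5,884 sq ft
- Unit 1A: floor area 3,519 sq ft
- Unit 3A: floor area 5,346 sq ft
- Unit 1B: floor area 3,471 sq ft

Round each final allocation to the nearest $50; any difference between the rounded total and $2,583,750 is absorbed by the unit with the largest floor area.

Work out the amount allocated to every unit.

Floor area total: 18,220.
Unrounded shares: Unit 4B 5,884/18,220 × $2,583,750 = 834,400.93; Unit 1A 3,519/18,220 × $2,583,750 = 499,023.94; Unit 3A 5,346/18,220 × $2,583,750 = 758,107.99; Unit 1B 3,471/18,220 × $2,583,750 = 492,217.14.
After rounding ($50): Unit 4B $834,400; Unit 1A $499,000; Unit 3A $758,100; Unit 1B $492,200. Sum = $2,583,700.
Difference $2,583,750 − $2,583,700 = +$50 applied to largest floor area (Unit 4B): Unit 4B becomes $834,450.

Unit 4B: $834,450 | Unit 1A: $499,000 | Unit 3A: $758,100 | Unit 1B: $492,200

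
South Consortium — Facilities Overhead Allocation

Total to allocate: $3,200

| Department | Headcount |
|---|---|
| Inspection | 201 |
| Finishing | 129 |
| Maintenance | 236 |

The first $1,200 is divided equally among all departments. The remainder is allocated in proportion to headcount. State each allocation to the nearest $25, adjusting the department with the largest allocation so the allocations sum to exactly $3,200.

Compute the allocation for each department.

$1,200 shared equally gives $400 per department.
Remainder $2,000 by headcount (total 566): Inspection 710.25 → $700; Finishing 455.83 → $450; Maintenance 833.92 → $825.
Rounding difference +$25 on remainder applied to Maintenance.
Totals: Inspection $400 + $700 = $1,100; Finishing $400 + $450 = $850; Maintenance $400 + $850 = $1,250.

Inspection: $1,100; Finishing: $850; Maintenance: $1,250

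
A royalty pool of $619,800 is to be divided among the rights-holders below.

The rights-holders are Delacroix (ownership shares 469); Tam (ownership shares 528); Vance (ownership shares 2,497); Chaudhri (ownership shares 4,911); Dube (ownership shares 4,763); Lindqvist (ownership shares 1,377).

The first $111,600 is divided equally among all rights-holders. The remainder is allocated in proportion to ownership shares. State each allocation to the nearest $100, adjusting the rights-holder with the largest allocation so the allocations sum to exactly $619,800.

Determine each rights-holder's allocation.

Delacroix: $35,000; Tam: $37,000; Vance: $105,800; Chaudhri: $190,300; Dube: $185,000; Lindqvist: $66,700

First tranche $111,600 split equally: $18,600 each.
Remainder $508,200 by ownership shares (total 14,545): Delacroix 16,386.79 → $16,400; Tam 18,448.24 → $18,400; Vance 87,244.79 → $87,200; Chaudhri 171,589.56 → $171,600; Dube 166,418.47 → $166,400; Lindqvist 48,112.16 → $48,100.
Rounding difference +$100 on remainder applied to Chaudhri.
Totals: Delacroix $18,600 + $16,400 = $35,000; Tam $18,600 + $18,400 = $37,000; Vance $18,600 + $87,200 = $105,800; Chaudhri $18,600 + $171,700 = $190,300; Dube $18,600 + $166,400 = $185,000; Lindqvist $18,600 + $48,100 = $66,700.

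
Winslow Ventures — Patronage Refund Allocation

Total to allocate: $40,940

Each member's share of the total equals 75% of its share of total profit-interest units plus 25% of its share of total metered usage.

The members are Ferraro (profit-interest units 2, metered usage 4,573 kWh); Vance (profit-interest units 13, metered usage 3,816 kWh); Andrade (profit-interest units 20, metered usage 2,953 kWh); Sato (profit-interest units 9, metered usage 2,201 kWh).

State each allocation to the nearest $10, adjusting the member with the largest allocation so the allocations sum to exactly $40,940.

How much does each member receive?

Ferraro: $4,850 | Vance: $11,960 | Andrade: $16,190 | Sato: $7,940

Totals — profit-interest units 44, metered usage 13,543.
Composite weights (75% profit-interest units + 25% metered usage): Ferraro 0.1185; Vance 0.2920; Andrade 0.3954; Sato 0.1940.
Unrounded shares: Ferraro 4,851.69; Vance 11,955.84; Andrade 16,188.52; Sato 7,943.95.
After rounding ($10): Ferraro $4,850; Vance $11,960; Andrade $16,190; Sato $7,940. Sum = $40,940.
No rounding difference to absorb.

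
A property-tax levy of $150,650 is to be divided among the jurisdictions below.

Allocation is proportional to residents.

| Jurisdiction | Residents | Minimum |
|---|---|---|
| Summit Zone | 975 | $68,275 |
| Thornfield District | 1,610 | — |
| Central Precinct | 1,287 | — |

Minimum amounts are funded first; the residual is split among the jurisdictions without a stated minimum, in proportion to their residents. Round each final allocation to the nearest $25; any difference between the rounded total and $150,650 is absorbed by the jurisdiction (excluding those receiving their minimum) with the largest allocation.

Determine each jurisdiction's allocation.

Summit Zone: $68,275 | Thornfield District: $45,775 | Central Precinct: $36,600

Fund the minimums — Summit Zone $68,275. Residual $82,375.
Residual split over remaining residents 2,897: Thornfield District 45,779.69 → $45,775; Central Precinct 36,595.31 → $36,600.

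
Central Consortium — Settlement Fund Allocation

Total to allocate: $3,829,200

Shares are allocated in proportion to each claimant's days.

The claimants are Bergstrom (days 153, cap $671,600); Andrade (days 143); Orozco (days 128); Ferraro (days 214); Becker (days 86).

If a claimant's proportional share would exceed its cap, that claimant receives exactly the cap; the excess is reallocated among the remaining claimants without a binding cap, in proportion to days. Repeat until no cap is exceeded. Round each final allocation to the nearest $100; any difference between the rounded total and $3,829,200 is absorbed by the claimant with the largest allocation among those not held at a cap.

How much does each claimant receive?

Bergstrom: $671,600; Andrade: $790,800; Orozco: $707,800; Ferraro: $1,183,400; Becker: $475,600

Days total: 724.
Pro-rata shares before constraints: Bergstrom 809,209.39; Andrade 756,319.89; Orozco 676,985.64; Ferraro 1,131,835.36; Becker 454,849.72.
Capped: Bergstrom ($671,600); balance $3,157,600 reallocated over remaining days 571.
Redistributed shares: Andrade 790,782.49 → $790,800; Orozco 707,833.27 → $707,800; Ferraro 1,183,408.76 → $1,183,400; Becker 475,575.48 → $475,600.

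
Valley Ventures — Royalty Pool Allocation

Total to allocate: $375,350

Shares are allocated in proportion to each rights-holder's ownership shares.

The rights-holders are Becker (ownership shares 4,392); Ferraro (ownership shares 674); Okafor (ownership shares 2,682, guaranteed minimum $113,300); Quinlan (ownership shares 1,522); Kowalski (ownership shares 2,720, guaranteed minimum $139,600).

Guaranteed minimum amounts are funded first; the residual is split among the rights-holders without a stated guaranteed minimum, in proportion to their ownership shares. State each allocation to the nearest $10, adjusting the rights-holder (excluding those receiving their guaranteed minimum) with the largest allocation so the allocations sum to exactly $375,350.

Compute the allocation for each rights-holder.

Becker: $81,630; Ferraro: $12,530; Okafor: $113,300; Quinlan: $28,290; Kowalski: $139,600

Minimums first: Okafor $113,300; Kowalski $139,600. Residual $122,450.
Residual split over remaining ownership shares 6,588: Becker 81,633.33 → $81,630; Ferraro 12,527.52 → $12,530; Quinlan 28,289.15 → $28,290.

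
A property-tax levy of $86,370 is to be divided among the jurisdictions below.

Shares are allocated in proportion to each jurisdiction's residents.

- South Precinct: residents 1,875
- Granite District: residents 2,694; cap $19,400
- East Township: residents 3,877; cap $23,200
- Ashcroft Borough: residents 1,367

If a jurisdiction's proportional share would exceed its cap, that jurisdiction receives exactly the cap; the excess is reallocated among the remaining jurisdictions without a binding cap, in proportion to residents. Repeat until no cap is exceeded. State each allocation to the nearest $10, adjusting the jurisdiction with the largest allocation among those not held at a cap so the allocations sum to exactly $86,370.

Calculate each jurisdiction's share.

South Precinct: $25,310 | Granite District: $19,400 | East Township: $23,200 | Ashcroft Borough: $18,460

Total residents = 9,813.
Unconstrained shares: South Precinct 16,502.98; Granite District 23,711.48; East Township 34,123.76; Ashcroft Borough 12,031.77.
Capped: Granite District ($19,400), East Township ($23,200); residual $43,770 reallocated over remaining residents 3,242.
Redistributed shares: South Precinct 25,314.24 → $25,310; Ashcroft Borough 18,455.76 → $18,460.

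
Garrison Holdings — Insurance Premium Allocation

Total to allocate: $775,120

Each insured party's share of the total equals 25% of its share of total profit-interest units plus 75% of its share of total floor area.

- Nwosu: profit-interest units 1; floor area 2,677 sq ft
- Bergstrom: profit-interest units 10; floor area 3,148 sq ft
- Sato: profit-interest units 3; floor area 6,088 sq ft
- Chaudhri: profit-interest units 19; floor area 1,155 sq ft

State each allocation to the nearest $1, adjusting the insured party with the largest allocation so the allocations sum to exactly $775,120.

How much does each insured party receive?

Profit-interest units total 33; floor area total 13,068.
Blended shares (25% profit-interest units + 75% floor area): Nwosu 0.1612; Bergstrom 0.2564; Sato 0.3721; Chaudhri 0.2102.
Raw shares: Nwosu 124,960.52; Bergstrom 198,762.41; Sato 288,445.71; Chaudhri 162,951.36.
At nearest $1: Nwosu $124,961; Bergstrom $198,762; Sato $288,446; Chaudhri $162,951. Sum = $775,120.
Sum already equals the total — no adjustment.

Nwosu: $124,961 | Bergstrom: $198,762 | Sato: $288,446 | Chaudhri: $162,951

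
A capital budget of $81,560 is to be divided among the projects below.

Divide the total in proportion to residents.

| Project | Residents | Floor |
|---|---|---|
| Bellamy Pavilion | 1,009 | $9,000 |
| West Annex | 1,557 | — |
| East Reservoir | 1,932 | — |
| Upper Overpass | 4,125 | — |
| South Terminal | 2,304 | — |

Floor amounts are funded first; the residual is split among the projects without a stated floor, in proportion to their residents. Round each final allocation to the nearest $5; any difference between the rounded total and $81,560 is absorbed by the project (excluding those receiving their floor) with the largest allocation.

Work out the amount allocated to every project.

Bellamy Pavilion: $9,000 | West Annex: $11,390 | East Reservoir: $14,135 | Upper Overpass: $30,180 | South Terminal: $16,855

Minimums first: Bellamy Pavilion $9,000. Remaining pool $72,560.
Remaining pool split over remaining residents 9,918: West Annex 11,391.00 → $11,390; East Reservoir 14,134.49 → $14,135; Upper Overpass 30,178.46 → $30,180; South Terminal 16,856.04 → $16,855.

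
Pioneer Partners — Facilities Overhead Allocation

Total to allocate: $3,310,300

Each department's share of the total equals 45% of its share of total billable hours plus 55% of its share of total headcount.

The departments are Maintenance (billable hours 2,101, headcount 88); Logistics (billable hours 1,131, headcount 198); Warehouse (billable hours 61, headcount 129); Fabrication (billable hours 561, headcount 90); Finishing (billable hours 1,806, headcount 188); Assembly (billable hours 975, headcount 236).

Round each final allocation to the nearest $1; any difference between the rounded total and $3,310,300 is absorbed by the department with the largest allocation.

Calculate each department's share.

Maintenance: $644,162 | Logistics: $641,965 | Warehouse: $266,511 | Fabrication: $302,334 | Finishing: $773,914 | Assembly: $681,414

Billable hours total 6,635; headcount total 929.
Combined weights (45% billable hours + 55% headcount): Maintenance 0.1946; Logistics 0.1939; Warehouse 0.0805; Fabrication 0.0913; Finishing 0.2338; Assembly 0.2058.
Raw shares: Maintenance 644,162.46; Logistics 641,965.41; Warehouse 266,510.91; Fabrication 302,334.10; Finishing 773,912.68; Assembly 681,414.43.
At nearest $1: Maintenance $644,162; Logistics $641,965; Warehouse $266,511; Fabrication $302,334; Finishing $773,913; Assembly $681,414. Sum = $3,310,299.
Difference $3,310,300 − $3,310,299 = +$1 applied to largest allocation (Finishing): Finishing becomes $773,914.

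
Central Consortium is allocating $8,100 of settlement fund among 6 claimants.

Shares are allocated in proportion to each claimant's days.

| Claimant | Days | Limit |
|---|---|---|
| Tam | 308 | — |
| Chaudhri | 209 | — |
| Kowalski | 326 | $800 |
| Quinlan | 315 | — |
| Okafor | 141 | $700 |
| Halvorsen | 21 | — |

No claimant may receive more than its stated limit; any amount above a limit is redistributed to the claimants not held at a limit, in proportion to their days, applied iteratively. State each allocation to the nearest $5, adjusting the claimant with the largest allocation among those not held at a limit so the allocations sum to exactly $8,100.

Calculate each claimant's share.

Total days = 1,320.
Proportional shares (ignoring caps): Tam 1,890.00; Chaudhri 1,282.50; Kowalski 2,000.45; Quinlan 1,932.95; Okafor 865.23; Halvorsen 128.86.
Capped: Kowalski ($800), Okafor ($700); remaining pool $6,600 reallocated over remaining days 853.
Shares after redistribution: Tam 2,383.12 → $2,385; Chaudhri 1,617.12 → $1,615; Quinlan 2,437.28 → $2,435; Halvorsen 162.49 → $160.
Rounding difference +$5 applied to Quinlan → $2,440.

Tam: $2,385; Chaudhri: $1,615; Kowalski: $800; Quinlan: $2,440; Okafor: $700; Halvorsen: $160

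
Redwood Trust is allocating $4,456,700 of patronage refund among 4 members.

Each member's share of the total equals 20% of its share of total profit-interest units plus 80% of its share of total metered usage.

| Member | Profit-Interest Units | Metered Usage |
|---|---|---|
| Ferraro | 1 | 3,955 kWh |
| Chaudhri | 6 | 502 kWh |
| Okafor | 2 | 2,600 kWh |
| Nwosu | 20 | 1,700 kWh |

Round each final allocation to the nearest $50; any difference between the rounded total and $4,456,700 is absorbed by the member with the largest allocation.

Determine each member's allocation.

Ferraro: $1,641,000 · Chaudhri: $388,800 · Okafor: $1,120,050 · Nwosu: $1,306,850

Totals — profit-interest units 29, metered usage 8,757.
Combined weights (20% profit-interest units + 80% metered usage): Ferraro 0.3682; Chaudhri 0.0872; Okafor 0.2513; Nwosu 0.2932.
Proportional shares: Ferraro 1,640,990.38; Chaudhri 388,801.46; Okafor 1,120,046.12; Nwosu 1,306,862.04.
Rounded to nearest $50: Ferraro $1,641,000; Chaudhri $388,800; Okafor $1,120,050; Nwosu $1,306,850. Sum = $4,456,700.
No rounding difference to absorb.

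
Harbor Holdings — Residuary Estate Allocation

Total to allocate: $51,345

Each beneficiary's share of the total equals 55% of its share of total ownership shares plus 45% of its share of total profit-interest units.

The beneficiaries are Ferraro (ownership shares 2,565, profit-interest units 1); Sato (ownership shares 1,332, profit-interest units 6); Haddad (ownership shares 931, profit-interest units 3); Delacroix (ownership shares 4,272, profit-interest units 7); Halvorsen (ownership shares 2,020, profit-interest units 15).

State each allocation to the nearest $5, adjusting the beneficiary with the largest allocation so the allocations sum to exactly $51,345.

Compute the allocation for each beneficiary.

Ownership shares total 11,120; profit-interest units total 32.
Composite weights (55% ownership shares + 45% profit-interest units): Ferraro 0.1409; Sato 0.1503; Haddad 0.0882; Delacroix 0.3097; Halvorsen 0.3108.
Raw shares: Ferraro 7,235.97; Sato 7,714.91; Haddad 4,530.43; Delacroix 15,903.21; Halvorsen 15,960.47.
Rounded to nearest $5: Ferraro $7,235; Sato $7,715; Haddad $4,530; Delacroix $15,905; Halvorsen $15,960. Sum = $51,345.
Sum already equals the total — no adjustment.

Ferraro: $7,235 | Sato: $7,715 | Haddad: $4,530 | Delacroix: $15,905 | Halvorsen: $15,960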